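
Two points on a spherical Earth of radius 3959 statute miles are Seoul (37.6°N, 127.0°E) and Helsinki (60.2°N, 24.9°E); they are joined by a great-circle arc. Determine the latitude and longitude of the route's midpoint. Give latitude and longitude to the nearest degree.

≈ 60°N, 92°E

From cos δ = sin φ₁ sin φ₂ + cos φ₁ cos φ₂ cos Δλ, the central angle is δ ≈ 1.107 rad (63.5°).
Interpolate at f = 1/2 with slerp weights a = sin((1−f)δ)/sin δ ≈ 0.588, b = sin(fδ)/sin δ ≈ 0.588.
p = a·p₁ + b·p₂ ≈ (-0.015, 0.495, 0.869); φ = arcsin(p_z) ≈ 60.32°, λ = atan2(p_y, p_x) ≈ 91.77°.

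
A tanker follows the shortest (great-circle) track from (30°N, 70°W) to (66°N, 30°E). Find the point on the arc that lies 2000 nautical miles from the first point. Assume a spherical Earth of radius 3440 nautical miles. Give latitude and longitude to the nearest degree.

≈ (58°N, 43°W)

From cos δ = sin φ₁ sin φ₂ + cos φ₁ cos φ₂ cos Δλ, the central angle is δ ≈ 1.164 rad (66.7°). The total great-circle distance is δ·R ≈ 1.164 × 3440 ≈ 4004 nmi, so the target fraction is f = 2000/4004 ≈ 0.499.
Interpolate at f ≈ 0.499 with slerp weights a = sin((1−f)δ)/sin δ ≈ 0.599, b = sin(fδ)/sin δ ≈ 0.598.
p = a·p₁ + b·p₂ ≈ (0.388, -0.366, 0.846); φ = arcsin(p_z) ≈ 57.76°, λ = atan2(p_y, p_x) ≈ -43.32°.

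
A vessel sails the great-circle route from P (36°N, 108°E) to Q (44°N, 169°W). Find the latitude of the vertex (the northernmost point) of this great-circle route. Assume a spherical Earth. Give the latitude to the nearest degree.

≈ 49°N

The great circle lies in the plane with unit normal n̂ = (p₁ × p₂)/|p₁ × p₂|.
Here n̂_z ≈ +0.658; the vertex latitude is φ_max = arccos|n̂_z| ≈ 48.8°.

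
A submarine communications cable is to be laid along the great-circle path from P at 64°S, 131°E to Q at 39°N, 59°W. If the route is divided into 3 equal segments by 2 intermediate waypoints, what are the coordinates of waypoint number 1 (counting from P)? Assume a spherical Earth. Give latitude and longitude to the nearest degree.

Write both endpoints as unit vectors p₁, p₂ with components (cos φ cos λ, cos φ sin λ, sin φ).
The central angle between the endpoints is δ = arccos(p₁·p₂) ≈ 2.693 rad (154.3°).
Interpolate at f = 1/3 with slerp weights a = sin((1−f)δ)/sin δ ≈ 2.249, b = sin(fδ)/sin δ ≈ 1.804.
p = a·p₁ + b·p₂ ≈ (0.075, -0.457, -0.886); φ = arcsin(p_z) ≈ -62.38°, λ = atan2(p_y, p_x) ≈ -80.67°.

≈ 62°S, 81°W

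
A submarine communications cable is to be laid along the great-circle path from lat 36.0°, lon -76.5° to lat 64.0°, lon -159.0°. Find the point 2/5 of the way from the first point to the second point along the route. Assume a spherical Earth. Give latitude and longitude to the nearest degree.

≈ lat 53°, lon -96°

Write both endpoints as unit vectors p₁, p₂ with components (cos φ cos λ, cos φ sin λ, sin φ).
The central angle between the endpoints is δ = arccos(p₁·p₂) ≈ 0.959 rad (54.9°).
Interpolate at f = 2/5 with slerp weights a = sin((1−f)δ)/sin δ ≈ 0.665, b = sin(fδ)/sin δ ≈ 0.457.
p = a·p₁ + b·p₂ ≈ (-0.062, -0.595, 0.802); φ = arcsin(p_z) ≈ 53.28°, λ = atan2(p_y, p_x) ≈ -95.91°.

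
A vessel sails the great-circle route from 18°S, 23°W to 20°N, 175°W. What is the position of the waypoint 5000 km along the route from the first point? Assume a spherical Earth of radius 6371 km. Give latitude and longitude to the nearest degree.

≈ 7°S, 68°W

Write both endpoints as unit vectors p₁, p₂ with components (cos φ cos λ, cos φ sin λ, sin φ).
The central angle between the endpoints is δ = arccos(p₁·p₂) ≈ 2.679 rad (153.5°). The total great-circle distance is δ·R ≈ 2.679 × 6371 ≈ 17066 km, so the target fraction is f = 5000/17066 ≈ 0.293.
Interpolate at f ≈ 0.293 with slerp weights a = sin((1−f)δ)/sin δ ≈ 2.124, b = sin(fδ)/sin δ ≈ 1.583.
p = a·p₁ + b·p₂ ≈ (0.378, -0.919, -0.115); φ = arcsin(p_z) ≈ -6.60°, λ = atan2(p_y, p_x) ≈ -67.66°.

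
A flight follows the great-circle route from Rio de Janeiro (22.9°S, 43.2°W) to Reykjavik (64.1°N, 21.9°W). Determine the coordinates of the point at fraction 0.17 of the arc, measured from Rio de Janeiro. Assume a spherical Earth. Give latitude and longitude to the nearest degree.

≈ 8°S, 41°W

The haversine formula gives a central angle δ ≈ 1.546 rad (88.6°) between the endpoints.
Interpolate at f = 0.17 with slerp weights a = sin((1−f)δ)/sin δ ≈ 0.959, b = sin(fδ)/sin δ ≈ 0.260.
p = a·p₁ + b·p₂ ≈ (0.749, -0.647, -0.139); φ = arcsin(p_z) ≈ -8.02°, λ = atan2(p_y, p_x) ≈ -40.81°.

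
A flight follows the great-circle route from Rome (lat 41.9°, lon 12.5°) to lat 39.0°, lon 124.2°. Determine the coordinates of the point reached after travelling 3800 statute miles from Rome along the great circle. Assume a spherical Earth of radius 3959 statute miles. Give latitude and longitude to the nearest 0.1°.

≈ lat 52.6°, lon 97.0°

Convert each endpoint to a unit vector on the sphere (x = cos φ cos λ, y = cos φ sin λ, z = sin φ).
The central angle between the endpoints is δ = arccos(p₁·p₂) ≈ 1.363 rad (78.1°). The total great-circle distance is δ·R ≈ 1.363 × 3959 ≈ 5396 mi, so the target fraction is f = 3800/5396 ≈ 0.704.
Interpolate at f ≈ 0.704 with slerp weights a = sin((1−f)δ)/sin δ ≈ 0.401, b = sin(fδ)/sin δ ≈ 0.837.
p = a·p₁ + b·p₂ ≈ (-0.074, 0.603, 0.795); φ = arcsin(p_z) ≈ 52.61°, λ = atan2(p_y, p_x) ≈ 97.04°.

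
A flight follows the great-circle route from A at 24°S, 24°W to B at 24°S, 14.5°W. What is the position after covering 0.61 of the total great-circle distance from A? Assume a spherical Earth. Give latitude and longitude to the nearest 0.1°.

≈ 24.1°S, 18.2°W

Convert each endpoint to a unit vector on the sphere (x = cos φ cos λ, y = cos φ sin λ, z = sin φ).
The central angle between the endpoints is δ = arccos(p₁·p₂) ≈ 0.151 rad (8.7°).
Interpolate at f = 0.61 with slerp weights a = sin((1−f)δ)/sin δ ≈ 0.391, b = sin(fδ)/sin δ ≈ 0.611.
p = a·p₁ + b·p₂ ≈ (0.867, -0.285, -0.408); φ = arcsin(p_z) ≈ -24.07°, λ = atan2(p_y, p_x) ≈ -18.20°.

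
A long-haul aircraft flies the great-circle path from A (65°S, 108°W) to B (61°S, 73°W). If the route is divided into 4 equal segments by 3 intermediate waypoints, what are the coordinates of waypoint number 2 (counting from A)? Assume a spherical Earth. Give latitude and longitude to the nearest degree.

From cos δ = sin φ₁ sin φ₂ + cos φ₁ cos φ₂ cos Δλ, the central angle is δ ≈ 0.282 rad (16.2°).
Interpolate at f = 2/4 with slerp weights a = sin((1−f)δ)/sin δ ≈ 0.505, b = sin(fδ)/sin δ ≈ 0.505.
p = a·p₁ + b·p₂ ≈ (0.006, -0.437, -0.899); φ = arcsin(p_z) ≈ -64.08°, λ = atan2(p_y, p_x) ≈ -89.26°.

≈ (64°S, 89°W)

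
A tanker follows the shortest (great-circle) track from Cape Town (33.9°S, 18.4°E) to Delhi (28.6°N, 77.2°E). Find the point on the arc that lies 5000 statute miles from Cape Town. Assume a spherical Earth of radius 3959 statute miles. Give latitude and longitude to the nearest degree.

Write both endpoints as unit vectors p₁, p₂ with components (cos φ cos λ, cos φ sin λ, sin φ).
The central angle between the endpoints is δ = arccos(p₁·p₂) ≈ 1.460 rad (83.7°). The total great-circle distance is δ·R ≈ 1.460 × 3959 ≈ 5780 mi, so the target fraction is f = 5000/5780 ≈ 0.865.
Interpolate at f ≈ 0.865 with slerp weights a = sin((1−f)δ)/sin δ ≈ 0.197, b = sin(fδ)/sin δ ≈ 0.959.
p = a·p₁ + b·p₂ ≈ (0.342, 0.873, 0.349); φ = arcsin(p_z) ≈ 20.43°, λ = atan2(p_y, p_x) ≈ 68.61°.

≈ 20°N, 69°E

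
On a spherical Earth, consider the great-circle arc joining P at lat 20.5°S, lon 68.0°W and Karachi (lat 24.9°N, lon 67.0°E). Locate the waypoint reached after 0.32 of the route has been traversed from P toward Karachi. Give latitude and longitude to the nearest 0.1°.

Write both endpoints as unit vectors p₁, p₂ with components (cos φ cos λ, cos φ sin λ, sin φ).
The central angle between the endpoints is δ = arccos(p₁·p₂) ≈ 2.416 rad (138.4°).
Interpolate at f = 0.32 with slerp weights a = sin((1−f)δ)/sin δ ≈ 1.503, b = sin(fδ)/sin δ ≈ 1.053.
p = a·p₁ + b·p₂ ≈ (0.901, -0.427, -0.083); φ = arcsin(p_z) ≈ -4.78°, λ = atan2(p_y, p_x) ≈ -25.35°.

≈ lat 4.8°S, lon 25.4°W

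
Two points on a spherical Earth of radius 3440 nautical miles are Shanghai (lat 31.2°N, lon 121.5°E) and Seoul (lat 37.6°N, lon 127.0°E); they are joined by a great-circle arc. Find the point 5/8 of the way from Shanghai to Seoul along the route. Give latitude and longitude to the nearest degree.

≈ lat 35°N, lon 125°E

Convert each endpoint to a unit vector on the sphere (x = cos φ cos λ, y = cos φ sin λ, z = sin φ).
The central angle between the endpoints is δ = arccos(p₁·p₂) ≈ 0.137 rad (7.8°).
Interpolate at f = 5/8 with slerp weights a = sin((1−f)δ)/sin δ ≈ 0.376, b = sin(fδ)/sin δ ≈ 0.626.
p = a·p₁ + b·p₂ ≈ (-0.467, 0.670, 0.577); φ = arcsin(p_z) ≈ 35.23°, λ = atan2(p_y, p_x) ≈ 124.84°.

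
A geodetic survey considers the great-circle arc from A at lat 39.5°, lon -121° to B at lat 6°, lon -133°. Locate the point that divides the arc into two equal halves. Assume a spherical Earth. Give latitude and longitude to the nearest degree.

Convert each endpoint to a unit vector on the sphere (x = cos φ cos λ, y = cos φ sin λ, z = sin φ).
The central angle between the endpoints is δ = arccos(p₁·p₂) ≈ 0.614 rad (35.2°).
Interpolate at f = 1/2 with slerp weights a = sin((1−f)δ)/sin δ ≈ 0.525, b = sin(fδ)/sin δ ≈ 0.525.
p = a·p₁ + b·p₂ ≈ (-0.564, -0.728, 0.388); φ = arcsin(p_z) ≈ 22.86°, λ = atan2(p_y, p_x) ≈ -127.76°.

≈ lat 23°, lon -128°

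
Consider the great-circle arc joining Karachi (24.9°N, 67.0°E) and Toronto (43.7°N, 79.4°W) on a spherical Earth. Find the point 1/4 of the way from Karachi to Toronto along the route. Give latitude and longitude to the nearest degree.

Convert each endpoint to a unit vector on the sphere (x = cos φ cos λ, y = cos φ sin λ, z = sin φ).
The central angle between the endpoints is δ = arccos(p₁·p₂) ≈ 1.829 rad (104.8°).
Interpolate at f = 1/4 with slerp weights a = sin((1−f)δ)/sin δ ≈ 1.014, b = sin(fδ)/sin δ ≈ 0.457.
p = a·p₁ + b·p₂ ≈ (0.420, 0.522, 0.742); φ = arcsin(p_z) ≈ 47.93°, λ = atan2(p_y, p_x) ≈ 51.18°.

≈ 48°N, 51°E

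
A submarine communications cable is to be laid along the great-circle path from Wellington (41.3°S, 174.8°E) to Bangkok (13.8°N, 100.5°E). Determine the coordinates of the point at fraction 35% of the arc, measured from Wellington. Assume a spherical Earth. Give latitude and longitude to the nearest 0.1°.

≈ 25.6°S, 142.8°E

Write both endpoints as unit vectors p₁, p₂ with components (cos φ cos λ, cos φ sin λ, sin φ).
The central angle between the endpoints is δ = arccos(p₁·p₂) ≈ 1.531 rad (87.7°).
Interpolate at f = 0.35 with slerp weights a = sin((1−f)δ)/sin δ ≈ 0.839, b = sin(fδ)/sin δ ≈ 0.511.
p = a·p₁ + b·p₂ ≈ (-0.718, 0.545, -0.432); φ = arcsin(p_z) ≈ -25.60°, λ = atan2(p_y, p_x) ≈ 142.82°.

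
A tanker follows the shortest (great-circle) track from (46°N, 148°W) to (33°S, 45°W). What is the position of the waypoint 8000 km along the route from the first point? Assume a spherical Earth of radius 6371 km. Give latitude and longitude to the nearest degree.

≈ (2°N, 82°W)

Write both endpoints as unit vectors p₁, p₂ with components (cos φ cos λ, cos φ sin λ, sin φ).
The central angle between the endpoints is δ = arccos(p₁·p₂) ≈ 2.121 rad (121.5°). The total great-circle distance is δ·R ≈ 2.121 × 6371 ≈ 13513 km, so the target fraction is f = 8000/13513 ≈ 0.592.
Interpolate at f ≈ 0.592 with slerp weights a = sin((1−f)δ)/sin δ ≈ 0.893, b = sin(fδ)/sin δ ≈ 1.115.
p = a·p₁ + b·p₂ ≈ (0.135, -0.990, 0.035); φ = arcsin(p_z) ≈ 2.00°, λ = atan2(p_y, p_x) ≈ -82.22°.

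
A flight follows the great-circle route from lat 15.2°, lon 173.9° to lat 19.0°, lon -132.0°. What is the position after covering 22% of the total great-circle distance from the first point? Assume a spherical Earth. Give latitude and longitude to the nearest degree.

Convert each endpoint to a unit vector on the sphere (x = cos φ cos λ, y = cos φ sin λ, z = sin φ).
The central angle between the endpoints is δ = arccos(p₁·p₂) ≈ 0.902 rad (51.7°).
Interpolate at f = 0.22 with slerp weights a = sin((1−f)δ)/sin δ ≈ 0.825, b = sin(fδ)/sin δ ≈ 0.251.
p = a·p₁ + b·p₂ ≈ (-0.950, -0.092, 0.298); φ = arcsin(p_z) ≈ 17.34°, λ = atan2(p_y, p_x) ≈ -174.47°.

≈ lat 17°, lon -174°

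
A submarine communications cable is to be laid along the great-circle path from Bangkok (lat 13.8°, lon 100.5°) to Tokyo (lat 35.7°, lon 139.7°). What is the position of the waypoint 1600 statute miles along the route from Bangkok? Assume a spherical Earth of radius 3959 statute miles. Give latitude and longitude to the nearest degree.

≈ lat 27°, lon 121°

Write both endpoints as unit vectors p₁, p₂ with components (cos φ cos λ, cos φ sin λ, sin φ).
The central angle between the endpoints is δ = arccos(p₁·p₂) ≈ 0.722 rad (41.4°). The total great-circle distance is δ·R ≈ 0.722 × 3959 ≈ 2859 mi, so the target fraction is f = 1600/2859 ≈ 0.560.
Interpolate at f ≈ 0.560 with slerp weights a = sin((1−f)δ)/sin δ ≈ 0.473, b = sin(fδ)/sin δ ≈ 0.595.
p = a·p₁ + b·p₂ ≈ (-0.452, 0.764, 0.460); φ = arcsin(p_z) ≈ 27.39°, λ = atan2(p_y, p_x) ≈ 120.61°.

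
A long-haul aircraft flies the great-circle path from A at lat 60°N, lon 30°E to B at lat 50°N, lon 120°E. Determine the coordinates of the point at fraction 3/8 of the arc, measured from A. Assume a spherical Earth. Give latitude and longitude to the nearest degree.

Write both endpoints as unit vectors p₁, p₂ with components (cos φ cos λ, cos φ sin λ, sin φ).
The central angle between the endpoints is δ = arccos(p₁·p₂) ≈ 0.845 rad (48.4°).
Interpolate at f = 3/8 with slerp weights a = sin((1−f)δ)/sin δ ≈ 0.674, b = sin(fδ)/sin δ ≈ 0.417.
p = a·p₁ + b·p₂ ≈ (0.158, 0.400, 0.903); φ = arcsin(p_z) ≈ 64.51°, λ = atan2(p_y, p_x) ≈ 68.48°.

≈ lat 65°N, lon 68°E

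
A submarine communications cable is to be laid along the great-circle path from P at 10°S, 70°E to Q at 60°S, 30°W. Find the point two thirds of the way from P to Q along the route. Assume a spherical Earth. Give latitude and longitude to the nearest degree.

≈ 55°S, 24°E

Write both endpoints as unit vectors p₁, p₂ with components (cos φ cos λ, cos φ sin λ, sin φ).
The central angle between the endpoints is δ = arccos(p₁·p₂) ≈ 1.506 rad (86.3°).
Interpolate at f = 2/3 with slerp weights a = sin((1−f)δ)/sin δ ≈ 0.482, b = sin(fδ)/sin δ ≈ 0.845.
p = a·p₁ + b·p₂ ≈ (0.528, 0.235, -0.816); φ = arcsin(p_z) ≈ -54.67°, λ = atan2(p_y, p_x) ≈ 23.96°.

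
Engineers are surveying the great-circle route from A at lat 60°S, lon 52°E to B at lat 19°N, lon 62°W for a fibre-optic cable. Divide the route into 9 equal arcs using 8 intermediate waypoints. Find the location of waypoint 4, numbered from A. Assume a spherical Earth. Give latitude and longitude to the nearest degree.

The haversine formula gives a central angle δ ≈ 2.065 rad (118.3°) between the endpoints.
Interpolate at f = 4/9 with slerp weights a = sin((1−f)δ)/sin δ ≈ 1.035, b = sin(fδ)/sin δ ≈ 0.902.
p = a·p₁ + b·p₂ ≈ (0.719, -0.345, -0.603); φ = arcsin(p_z) ≈ -37.09°, λ = atan2(p_y, p_x) ≈ -25.64°.

≈ lat 37°S, lon 26°W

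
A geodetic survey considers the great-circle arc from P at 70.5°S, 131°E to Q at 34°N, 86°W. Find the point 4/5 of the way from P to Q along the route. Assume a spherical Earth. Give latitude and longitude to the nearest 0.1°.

≈ 7.4°N, 94.2°W

Write both endpoints as unit vectors p₁, p₂ with components (cos φ cos λ, cos φ sin λ, sin φ).
The central angle between the endpoints is δ = arccos(p₁·p₂) ≈ 2.416 rad (138.4°).
Interpolate at f = 4/5 with slerp weights a = sin((1−f)δ)/sin δ ≈ 0.700, b = sin(fδ)/sin δ ≈ 1.409.
p = a·p₁ + b·p₂ ≈ (-0.072, -0.989, 0.128); φ = arcsin(p_z) ≈ 7.36°, λ = atan2(p_y, p_x) ≈ -94.15°.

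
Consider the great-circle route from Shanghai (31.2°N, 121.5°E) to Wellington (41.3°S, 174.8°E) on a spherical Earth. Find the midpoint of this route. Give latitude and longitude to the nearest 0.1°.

≈ 5.6°S, 146.3°E

From cos δ = sin φ₁ sin φ₂ + cos φ₁ cos φ₂ cos Δλ, the central angle is δ ≈ 1.529 rad (87.6°).
Interpolate at f = 1/2 with slerp weights a = sin((1−f)δ)/sin δ ≈ 0.693, b = sin(fδ)/sin δ ≈ 0.693.
p = a·p₁ + b·p₂ ≈ (-0.828, 0.552, -0.098); φ = arcsin(p_z) ≈ -5.64°, λ = atan2(p_y, p_x) ≈ 146.29°.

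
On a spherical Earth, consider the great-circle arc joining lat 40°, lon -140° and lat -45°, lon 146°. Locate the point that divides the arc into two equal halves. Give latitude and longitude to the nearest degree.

≈ lat -3°, lon -175°

Convert each endpoint to a unit vector on the sphere (x = cos φ cos λ, y = cos φ sin λ, z = sin φ).
The central angle between the endpoints is δ = arccos(p₁·p₂) ≈ 1.881 rad (107.8°).
Interpolate at f = 1/2 with slerp weights a = sin((1−f)δ)/sin δ ≈ 0.848, b = sin(fδ)/sin δ ≈ 0.848.
p = a·p₁ + b·p₂ ≈ (-0.995, -0.082, -0.055); φ = arcsin(p_z) ≈ -3.13°, λ = atan2(p_y, p_x) ≈ -175.27°.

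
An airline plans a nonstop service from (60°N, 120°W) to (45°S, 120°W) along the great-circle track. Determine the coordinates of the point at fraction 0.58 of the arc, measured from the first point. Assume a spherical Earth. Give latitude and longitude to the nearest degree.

≈ (1°S, 120°W)

Convert each endpoint to a unit vector on the sphere (x = cos φ cos λ, y = cos φ sin λ, z = sin φ).
The central angle between the endpoints is δ = arccos(p₁·p₂) ≈ 1.833 rad (105.0°).
Interpolate at f = 0.58 with slerp weights a = sin((1−f)δ)/sin δ ≈ 0.720, b = sin(fδ)/sin δ ≈ 0.905.
p = a·p₁ + b·p₂ ≈ (-0.500, -0.866, -0.016); φ = arcsin(p_z) ≈ -0.90°, λ = atan2(p_y, p_x) ≈ -120.00°.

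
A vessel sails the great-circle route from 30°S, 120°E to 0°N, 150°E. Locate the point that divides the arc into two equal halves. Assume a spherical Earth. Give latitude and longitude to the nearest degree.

≈ 16°S, 136°E

Write both endpoints as unit vectors p₁, p₂ with components (cos φ cos λ, cos φ sin λ, sin φ).
The central angle between the endpoints is δ = arccos(p₁·p₂) ≈ 0.723 rad (41.4°).
Interpolate at f = 1/2 with slerp weights a = sin((1−f)δ)/sin δ ≈ 0.535, b = sin(fδ)/sin δ ≈ 0.535.
p = a·p₁ + b·p₂ ≈ (-0.694, 0.668, -0.267); φ = arcsin(p_z) ≈ -15.50°, λ = atan2(p_y, p_x) ≈ 136.10°.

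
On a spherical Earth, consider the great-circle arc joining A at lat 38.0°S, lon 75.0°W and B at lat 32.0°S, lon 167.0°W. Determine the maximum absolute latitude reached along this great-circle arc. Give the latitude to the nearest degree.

The great circle lies in the plane with unit normal n̂ = (p₁ × p₂)/|p₁ × p₂|.
Here n̂_z ≈ -0.701; the vertex latitude is φ_max = arccos|n̂_z| ≈ 45.5°.
Check via Clairaut: cos φ_max = |cos φ₁| · sin C = cos(38.0°)·sin(117.2°) ≈ 0.701, again giving ≈ 45.5°.

≈ 46°S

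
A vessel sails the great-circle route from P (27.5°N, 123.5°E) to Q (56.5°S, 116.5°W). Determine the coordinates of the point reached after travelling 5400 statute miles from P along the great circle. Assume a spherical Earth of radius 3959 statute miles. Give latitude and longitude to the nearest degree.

Write both endpoints as unit vectors p₁, p₂ with components (cos φ cos λ, cos φ sin λ, sin φ).
The central angle between the endpoints is δ = arccos(p₁·p₂) ≈ 2.252 rad (129.0°). The total great-circle distance is δ·R ≈ 2.252 × 3959 ≈ 8916 mi, so the target fraction is f = 5400/8916 ≈ 0.606.
Interpolate at f ≈ 0.606 with slerp weights a = sin((1−f)δ)/sin δ ≈ 0.999, b = sin(fδ)/sin δ ≈ 1.260.
p = a·p₁ + b·p₂ ≈ (-0.799, 0.117, -0.589); φ = arcsin(p_z) ≈ -36.12°, λ = atan2(p_y, p_x) ≈ 171.71°.

≈ (36°S, 172°E)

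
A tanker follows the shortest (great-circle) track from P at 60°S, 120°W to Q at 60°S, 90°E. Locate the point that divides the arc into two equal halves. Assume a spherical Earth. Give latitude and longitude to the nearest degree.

From cos δ = sin φ₁ sin φ₂ + cos φ₁ cos φ₂ cos Δλ, the central angle is δ ≈ 1.008 rad (57.8°).
Interpolate at f = 1/2 with slerp weights a = sin((1−f)δ)/sin δ ≈ 0.571, b = sin(fδ)/sin δ ≈ 0.571.
p = a·p₁ + b·p₂ ≈ (-0.143, 0.038, -0.989); φ = arcsin(p_z) ≈ -81.50°, λ = atan2(p_y, p_x) ≈ 165.00°.

≈ 82°S, 165°E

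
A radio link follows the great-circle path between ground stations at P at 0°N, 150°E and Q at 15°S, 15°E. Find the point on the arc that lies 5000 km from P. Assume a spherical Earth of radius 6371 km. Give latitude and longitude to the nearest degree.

≈ 15°S, 107°E

From cos δ = sin φ₁ sin φ₂ + cos φ₁ cos φ₂ cos Δλ, the central angle is δ ≈ 2.323 rad (133.1°). The total great-circle distance is δ·R ≈ 2.323 × 6371 ≈ 14798 km, so the target fraction is f = 5000/14798 ≈ 0.338.
Interpolate at f ≈ 0.338 with slerp weights a = sin((1−f)δ)/sin δ ≈ 1.368, b = sin(fδ)/sin δ ≈ 0.968.
p = a·p₁ + b·p₂ ≈ (-0.282, 0.926, -0.250); φ = arcsin(p_z) ≈ -14.50°, λ = atan2(p_y, p_x) ≈ 106.95°.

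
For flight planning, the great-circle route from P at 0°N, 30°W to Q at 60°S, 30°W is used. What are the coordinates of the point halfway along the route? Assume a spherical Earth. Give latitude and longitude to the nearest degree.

≈ 30°S, 30°W

The haversine formula gives a central angle δ ≈ 1.047 rad (60.0°) between the endpoints.
Interpolate at f = 1/2 with slerp weights a = sin((1−f)δ)/sin δ ≈ 0.577, b = sin(fδ)/sin δ ≈ 0.577.
p = a·p₁ + b·p₂ ≈ (0.750, -0.433, -0.500); φ = arcsin(p_z) ≈ -30.00°, λ = atan2(p_y, p_x) ≈ -30.00°.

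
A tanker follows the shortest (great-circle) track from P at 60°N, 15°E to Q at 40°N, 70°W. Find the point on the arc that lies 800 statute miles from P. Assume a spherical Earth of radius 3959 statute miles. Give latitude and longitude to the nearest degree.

≈ 62°N, 9°W

Convert each endpoint to a unit vector on the sphere (x = cos φ cos λ, y = cos φ sin λ, z = sin φ).
The central angle between the endpoints is δ = arccos(p₁·p₂) ≈ 0.940 rad (53.8°). The total great-circle distance is δ·R ≈ 0.940 × 3959 ≈ 3720 mi, so the target fraction is f = 800/3720 ≈ 0.215.
Interpolate at f ≈ 0.215 with slerp weights a = sin((1−f)δ)/sin δ ≈ 0.833, b = sin(fδ)/sin δ ≈ 0.249.
p = a·p₁ + b·p₂ ≈ (0.467, -0.071, 0.881); φ = arcsin(p_z) ≈ 61.78°, λ = atan2(p_y, p_x) ≈ -8.65°.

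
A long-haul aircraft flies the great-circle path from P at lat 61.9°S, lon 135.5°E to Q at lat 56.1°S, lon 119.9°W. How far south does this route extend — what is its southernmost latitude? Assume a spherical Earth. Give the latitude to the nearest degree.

≈ 70°S

The great circle lies in the plane with unit normal n̂ = (p₁ × p₂)/|p₁ × p₂|.
Here n̂_z ≈ +0.341; the vertex latitude is φ_max = arccos|n̂_z| ≈ 70.1°.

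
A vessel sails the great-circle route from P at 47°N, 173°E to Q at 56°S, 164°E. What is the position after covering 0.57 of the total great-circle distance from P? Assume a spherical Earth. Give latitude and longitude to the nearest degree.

Convert each endpoint to a unit vector on the sphere (x = cos φ cos λ, y = cos φ sin λ, z = sin φ).
The central angle between the endpoints is δ = arccos(p₁·p₂) ≈ 1.803 rad (103.3°).
Interpolate at f = 0.57 with slerp weights a = sin((1−f)δ)/sin δ ≈ 0.719, b = sin(fδ)/sin δ ≈ 0.879.
p = a·p₁ + b·p₂ ≈ (-0.959, 0.195, -0.203); φ = arcsin(p_z) ≈ -11.73°, λ = atan2(p_y, p_x) ≈ 168.49°.

≈ 12°S, 168°E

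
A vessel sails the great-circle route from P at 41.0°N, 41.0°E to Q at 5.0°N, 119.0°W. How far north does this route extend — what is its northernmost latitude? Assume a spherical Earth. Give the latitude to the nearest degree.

The great circle lies in the plane with unit normal n̂ = (p₁ × p₂)/|p₁ × p₂|.
Here n̂_z ≈ -0.338; the vertex latitude is φ_max = arccos|n̂_z| ≈ 70.2°.
Check via Clairaut: cos φ_max = |cos φ₁| · sin C = cos(41.0°)·sin(26.6°) ≈ 0.338, again giving ≈ 70.2°.

≈ 70°N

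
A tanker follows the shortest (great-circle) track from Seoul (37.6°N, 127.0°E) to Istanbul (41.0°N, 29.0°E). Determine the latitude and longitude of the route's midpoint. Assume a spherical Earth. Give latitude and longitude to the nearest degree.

Write both endpoints as unit vectors p₁, p₂ with components (cos φ cos λ, cos φ sin λ, sin φ).
The central angle between the endpoints is δ = arccos(p₁·p₂) ≈ 1.248 rad (71.5°).
Interpolate at f = 1/2 with slerp weights a = sin((1−f)δ)/sin δ ≈ 0.616, b = sin(fδ)/sin δ ≈ 0.616.
p = a·p₁ + b·p₂ ≈ (0.113, 0.615, 0.780); φ = arcsin(p_z) ≈ 51.28°, λ = atan2(p_y, p_x) ≈ 79.60°.

≈ (51°N, 80°E)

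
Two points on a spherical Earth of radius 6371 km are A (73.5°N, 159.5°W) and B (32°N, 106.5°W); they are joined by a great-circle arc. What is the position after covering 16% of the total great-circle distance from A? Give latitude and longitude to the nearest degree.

The haversine formula gives a central angle δ ≈ 0.859 rad (49.2°) between the endpoints.
Interpolate at f = 0.16 with slerp weights a = sin((1−f)δ)/sin δ ≈ 0.872, b = sin(fδ)/sin δ ≈ 0.181.
p = a·p₁ + b·p₂ ≈ (-0.276, -0.234, 0.932); φ = arcsin(p_z) ≈ 68.81°, λ = atan2(p_y, p_x) ≈ -139.68°.

≈ (69°N, 140°W)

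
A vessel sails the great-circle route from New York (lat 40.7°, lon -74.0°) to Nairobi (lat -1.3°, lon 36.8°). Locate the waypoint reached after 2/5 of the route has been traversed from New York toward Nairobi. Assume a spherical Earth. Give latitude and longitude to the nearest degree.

≈ lat 36°, lon -19°

Convert each endpoint to a unit vector on the sphere (x = cos φ cos λ, y = cos φ sin λ, z = sin φ).
The central angle between the endpoints is δ = arccos(p₁·p₂) ≈ 1.859 rad (106.5°).
Interpolate at f = 2/5 with slerp weights a = sin((1−f)δ)/sin δ ≈ 0.937, b = sin(fδ)/sin δ ≈ 0.706.
p = a·p₁ + b·p₂ ≈ (0.761, -0.260, 0.595); φ = arcsin(p_z) ≈ 36.49°, λ = atan2(p_y, p_x) ≈ -18.85°.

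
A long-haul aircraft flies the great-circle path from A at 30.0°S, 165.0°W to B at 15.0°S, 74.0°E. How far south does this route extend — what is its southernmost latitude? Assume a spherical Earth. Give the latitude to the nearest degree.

≈ 41°S

The great circle lies in the plane with unit normal n̂ = (p₁ × p₂)/|p₁ × p₂|.
Here n̂_z ≈ -0.752; the vertex latitude is φ_max = arccos|n̂_z| ≈ 41.2°.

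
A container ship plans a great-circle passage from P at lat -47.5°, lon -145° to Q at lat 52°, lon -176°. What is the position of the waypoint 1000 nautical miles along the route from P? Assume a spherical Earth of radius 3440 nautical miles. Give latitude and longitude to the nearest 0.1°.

Convert each endpoint to a unit vector on the sphere (x = cos φ cos λ, y = cos φ sin λ, z = sin φ).
The central angle between the endpoints is δ = arccos(p₁·p₂) ≈ 1.797 rad (103.0°). The total great-circle distance is δ·R ≈ 1.797 × 3440 ≈ 6182 nmi, so the target fraction is f = 1000/6182 ≈ 0.162.
Interpolate at f ≈ 0.162 with slerp weights a = sin((1−f)δ)/sin δ ≈ 1.024, b = sin(fδ)/sin δ ≈ 0.294.
p = a·p₁ + b·p₂ ≈ (-0.747, -0.409, -0.523); φ = arcsin(p_z) ≈ -31.55°, λ = atan2(p_y, p_x) ≈ -151.28°.

≈ lat -31.6°, lon -151.3°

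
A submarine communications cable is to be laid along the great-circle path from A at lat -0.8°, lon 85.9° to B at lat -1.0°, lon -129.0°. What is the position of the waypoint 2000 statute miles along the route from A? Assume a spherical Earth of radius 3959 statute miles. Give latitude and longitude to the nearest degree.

The haversine formula gives a central angle δ ≈ 2.532 rad (145.1°) between the endpoints. The total great-circle distance is δ·R ≈ 2.532 × 3959 ≈ 10023 mi, so the target fraction is f = 2000/10023 ≈ 0.200.
Interpolate at f ≈ 0.200 with slerp weights a = sin((1−f)δ)/sin δ ≈ 1.568, b = sin(fδ)/sin δ ≈ 0.845.
p = a·p₁ + b·p₂ ≈ (-0.420, 0.907, -0.037); φ = arcsin(p_z) ≈ -2.10°, λ = atan2(p_y, p_x) ≈ 114.83°.

≈ lat -2°, lon 115°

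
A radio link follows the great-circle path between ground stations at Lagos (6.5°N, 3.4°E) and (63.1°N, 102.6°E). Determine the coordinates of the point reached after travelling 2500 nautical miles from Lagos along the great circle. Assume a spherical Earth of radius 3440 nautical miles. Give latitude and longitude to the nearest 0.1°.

≈ (42.5°N, 27.1°E)

Write both endpoints as unit vectors p₁, p₂ with components (cos φ cos λ, cos φ sin λ, sin φ).
The central angle between the endpoints is δ = arccos(p₁·p₂) ≈ 1.542 rad (88.3°). The total great-circle distance is δ·R ≈ 1.542 × 3440 ≈ 5303 nmi, so the target fraction is f = 2500/5303 ≈ 0.471.
Interpolate at f ≈ 0.471 with slerp weights a = sin((1−f)δ)/sin δ ≈ 0.728, b = sin(fδ)/sin δ ≈ 0.665.
p = a·p₁ + b·p₂ ≈ (0.656, 0.336, 0.675); φ = arcsin(p_z) ≈ 42.47°, λ = atan2(p_y, p_x) ≈ 27.13°.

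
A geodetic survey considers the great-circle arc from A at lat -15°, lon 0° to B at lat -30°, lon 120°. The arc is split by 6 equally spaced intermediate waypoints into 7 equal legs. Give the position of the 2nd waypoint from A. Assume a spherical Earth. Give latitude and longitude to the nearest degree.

Convert each endpoint to a unit vector on the sphere (x = cos φ cos λ, y = cos φ sin λ, z = sin φ).
The central angle between the endpoints is δ = arccos(p₁·p₂) ≈ 1.864 rad (106.8°).
Interpolate at f = 2/7 with slerp weights a = sin((1−f)δ)/sin δ ≈ 1.015, b = sin(fδ)/sin δ ≈ 0.530.
p = a·p₁ + b·p₂ ≈ (0.751, 0.398, -0.528); φ = arcsin(p_z) ≈ -31.86°, λ = atan2(p_y, p_x) ≈ 27.92°.

≈ lat -32°, lon 28°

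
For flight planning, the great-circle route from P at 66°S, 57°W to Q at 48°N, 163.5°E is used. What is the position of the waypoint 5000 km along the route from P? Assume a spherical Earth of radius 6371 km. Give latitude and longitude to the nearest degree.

Convert each endpoint to a unit vector on the sphere (x = cos φ cos λ, y = cos φ sin λ, z = sin φ).
The central angle between the endpoints is δ = arccos(p₁·p₂) ≈ 2.659 rad (152.4°). The total great-circle distance is δ·R ≈ 2.659 × 6371 ≈ 16941 km, so the target fraction is f = 5000/16941 ≈ 0.295.
Interpolate at f ≈ 0.295 with slerp weights a = sin((1−f)δ)/sin δ ≈ 2.057, b = sin(fδ)/sin δ ≈ 1.523.
p = a·p₁ + b·p₂ ≈ (-0.522, -0.412, -0.747); φ = arcsin(p_z) ≈ -48.34°, λ = atan2(p_y, p_x) ≈ -141.68°.

≈ 48°S, 142°W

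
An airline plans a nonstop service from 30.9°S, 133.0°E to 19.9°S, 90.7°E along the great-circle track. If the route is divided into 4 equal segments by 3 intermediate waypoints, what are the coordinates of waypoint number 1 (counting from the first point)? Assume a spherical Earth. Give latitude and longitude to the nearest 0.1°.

Write both endpoints as unit vectors p₁, p₂ with components (cos φ cos λ, cos φ sin λ, sin φ).
The central angle between the endpoints is δ = arccos(p₁·p₂) ≈ 0.690 rad (39.5°).
Interpolate at f = 1/4 with slerp weights a = sin((1−f)δ)/sin δ ≈ 0.777, b = sin(fδ)/sin δ ≈ 0.270.
p = a·p₁ + b·p₂ ≈ (-0.458, 0.741, -0.491); φ = arcsin(p_z) ≈ -29.40°, λ = atan2(p_y, p_x) ≈ 121.71°.

≈ 29.4°S, 121.7°E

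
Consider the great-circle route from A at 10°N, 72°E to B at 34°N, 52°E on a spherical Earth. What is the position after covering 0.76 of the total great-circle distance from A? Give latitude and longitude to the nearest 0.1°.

≈ 28.5°N, 57.5°E

Convert each endpoint to a unit vector on the sphere (x = cos φ cos λ, y = cos φ sin λ, z = sin φ).
The central angle between the endpoints is δ = arccos(p₁·p₂) ≈ 0.527 rad (30.2°).
Interpolate at f = 0.76 with slerp weights a = sin((1−f)δ)/sin δ ≈ 0.251, b = sin(fδ)/sin δ ≈ 0.775.
p = a·p₁ + b·p₂ ≈ (0.472, 0.741, 0.477); φ = arcsin(p_z) ≈ 28.49°, λ = atan2(p_y, p_x) ≈ 57.52°.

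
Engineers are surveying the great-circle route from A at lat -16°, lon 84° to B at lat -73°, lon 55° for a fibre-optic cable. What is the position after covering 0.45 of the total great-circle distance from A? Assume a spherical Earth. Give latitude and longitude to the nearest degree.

Convert each endpoint to a unit vector on the sphere (x = cos φ cos λ, y = cos φ sin λ, z = sin φ).
The central angle between the endpoints is δ = arccos(p₁·p₂) ≈ 1.036 rad (59.4°).
Interpolate at f = 0.45 with slerp weights a = sin((1−f)δ)/sin δ ≈ 0.627, b = sin(fδ)/sin δ ≈ 0.522.
p = a·p₁ + b·p₂ ≈ (0.151, 0.725, -0.673); φ = arcsin(p_z) ≈ -42.26°, λ = atan2(p_y, p_x) ≈ 78.26°.

≈ lat -42°, lon 78°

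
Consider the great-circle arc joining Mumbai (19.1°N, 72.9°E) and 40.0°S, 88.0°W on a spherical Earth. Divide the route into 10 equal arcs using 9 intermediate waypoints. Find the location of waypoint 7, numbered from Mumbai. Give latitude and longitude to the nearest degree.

≈ 58°S, 20°W

Convert each endpoint to a unit vector on the sphere (x = cos φ cos λ, y = cos φ sin λ, z = sin φ).
The central angle between the endpoints is δ = arccos(p₁·p₂) ≈ 2.678 rad (153.4°).
Interpolate at f = 7/10 with slerp weights a = sin((1−f)δ)/sin δ ≈ 1.609, b = sin(fδ)/sin δ ≈ 2.133.
p = a·p₁ + b·p₂ ≈ (0.504, -0.180, -0.845); φ = arcsin(p_z) ≈ -57.64°, λ = atan2(p_y, p_x) ≈ -19.66°.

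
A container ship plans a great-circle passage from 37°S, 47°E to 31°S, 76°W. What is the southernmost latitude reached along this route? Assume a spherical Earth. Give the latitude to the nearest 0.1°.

≈ 54.9°S

The great circle lies in the plane with unit normal n̂ = (p₁ × p₂)/|p₁ × p₂|.
Here n̂_z ≈ -0.575; the vertex latitude is φ_max = arccos|n̂_z| ≈ 54.9°.
Check via Clairaut: cos φ_max = |cos φ₁| · sin C = cos(37.0°)·sin(133.9°) ≈ 0.575, again giving ≈ 54.9°.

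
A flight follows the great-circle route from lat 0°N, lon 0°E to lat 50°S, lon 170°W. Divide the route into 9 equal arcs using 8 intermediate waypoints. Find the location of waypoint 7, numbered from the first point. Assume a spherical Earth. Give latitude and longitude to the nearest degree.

The haversine formula gives a central angle δ ≈ 2.256 rad (129.3°) between the endpoints.
Interpolate at f = 7/9 with slerp weights a = sin((1−f)δ)/sin δ ≈ 0.621, b = sin(fδ)/sin δ ≈ 1.270.
p = a·p₁ + b·p₂ ≈ (-0.183, -0.142, -0.973); φ = arcsin(p_z) ≈ -76.61°, λ = atan2(p_y, p_x) ≈ -142.24°.

≈ lat 77°S, lon 142°W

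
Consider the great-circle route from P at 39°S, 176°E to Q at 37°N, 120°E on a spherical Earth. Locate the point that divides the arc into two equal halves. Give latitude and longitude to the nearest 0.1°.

≈ 1.1°S, 147.6°E

The haversine formula gives a central angle δ ≈ 1.602 rad (91.8°) between the endpoints.
Interpolate at f = 1/2 with slerp weights a = sin((1−f)δ)/sin δ ≈ 0.719, b = sin(fδ)/sin δ ≈ 0.719.
p = a·p₁ + b·p₂ ≈ (-0.844, 0.536, -0.020); φ = arcsin(p_z) ≈ -1.13°, λ = atan2(p_y, p_x) ≈ 147.58°.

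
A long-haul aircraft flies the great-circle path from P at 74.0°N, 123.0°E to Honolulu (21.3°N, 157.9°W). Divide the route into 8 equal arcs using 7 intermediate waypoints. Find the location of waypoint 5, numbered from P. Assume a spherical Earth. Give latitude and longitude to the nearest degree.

Write both endpoints as unit vectors p₁, p₂ with components (cos φ cos λ, cos φ sin λ, sin φ).
The central angle between the endpoints is δ = arccos(p₁·p₂) ≈ 1.162 rad (66.6°).
Interpolate at f = 5/8 with slerp weights a = sin((1−f)δ)/sin δ ≈ 0.460, b = sin(fδ)/sin δ ≈ 0.724.
p = a·p₁ + b·p₂ ≈ (-0.694, -0.147, 0.705); φ = arcsin(p_z) ≈ 44.83°, λ = atan2(p_y, p_x) ≈ -168.01°.

≈ 45°N, 168°W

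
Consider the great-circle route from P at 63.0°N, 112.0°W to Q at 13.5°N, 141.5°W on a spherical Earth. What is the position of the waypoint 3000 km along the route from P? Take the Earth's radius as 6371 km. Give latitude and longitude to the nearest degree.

Write both endpoints as unit vectors p₁, p₂ with components (cos φ cos λ, cos φ sin λ, sin φ).
The central angle between the endpoints is δ = arccos(p₁·p₂) ≈ 0.937 rad (53.7°). The total great-circle distance is δ·R ≈ 0.937 × 6371 ≈ 5970 km, so the target fraction is f = 3000/5970 ≈ 0.503.
Interpolate at f ≈ 0.503 with slerp weights a = sin((1−f)δ)/sin δ ≈ 0.558, b = sin(fδ)/sin δ ≈ 0.563.
p = a·p₁ + b·p₂ ≈ (-0.523, -0.576, 0.628); φ = arcsin(p_z) ≈ 38.93°, λ = atan2(p_y, p_x) ≈ -132.28°.

≈ 39°N, 132°W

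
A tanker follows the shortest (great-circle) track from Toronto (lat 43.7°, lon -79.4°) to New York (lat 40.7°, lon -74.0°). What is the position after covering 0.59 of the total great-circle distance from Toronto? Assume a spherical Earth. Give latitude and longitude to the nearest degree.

≈ lat 42°, lon -76°

From cos δ = sin φ₁ sin φ₂ + cos φ₁ cos φ₂ cos Δλ, the central angle is δ ≈ 0.087 rad (5.0°).
Interpolate at f = 0.59 with slerp weights a = sin((1−f)δ)/sin δ ≈ 0.410, b = sin(fδ)/sin δ ≈ 0.590.
p = a·p₁ + b·p₂ ≈ (0.178, -0.722, 0.669); φ = arcsin(p_z) ≈ 41.96°, λ = atan2(p_y, p_x) ≈ -76.15°.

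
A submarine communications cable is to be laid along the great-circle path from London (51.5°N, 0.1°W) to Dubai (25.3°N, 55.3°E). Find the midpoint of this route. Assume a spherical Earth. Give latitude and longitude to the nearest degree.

≈ (42°N, 33°E)

Write both endpoints as unit vectors p₁, p₂ with components (cos φ cos λ, cos φ sin λ, sin φ).
The central angle between the endpoints is δ = arccos(p₁·p₂) ≈ 0.858 rad (49.2°).
Interpolate at f = 1/2 with slerp weights a = sin((1−f)δ)/sin δ ≈ 0.550, b = sin(fδ)/sin δ ≈ 0.550.
p = a·p₁ + b·p₂ ≈ (0.625, 0.408, 0.665); φ = arcsin(p_z) ≈ 41.70°, λ = atan2(p_y, p_x) ≈ 33.13°.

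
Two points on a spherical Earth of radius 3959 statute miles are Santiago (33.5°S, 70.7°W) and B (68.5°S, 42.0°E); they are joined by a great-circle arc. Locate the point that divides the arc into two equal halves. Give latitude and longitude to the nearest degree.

Write both endpoints as unit vectors p₁, p₂ with components (cos φ cos λ, cos φ sin λ, sin φ).
The central angle between the endpoints is δ = arccos(p₁·p₂) ≈ 1.164 rad (66.7°).
Interpolate at f = 1/2 with slerp weights a = sin((1−f)δ)/sin δ ≈ 0.599, b = sin(fδ)/sin δ ≈ 0.599.
p = a·p₁ + b·p₂ ≈ (0.328, -0.324, -0.887); φ = arcsin(p_z) ≈ -62.53°, λ = atan2(p_y, p_x) ≈ -44.67°.

≈ (63°S, 45°W)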